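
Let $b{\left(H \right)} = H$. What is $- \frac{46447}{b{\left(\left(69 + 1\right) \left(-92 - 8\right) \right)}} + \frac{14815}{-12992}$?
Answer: $\frac{8923829}{1624000} \approx 5.495$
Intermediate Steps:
$- \frac{46447}{b{\left(\left(69 + 1\right) \left(-92 - 8\right) \right)}} + \frac{14815}{-12992} = - \frac{46447}{\left(69 + 1\right) \left(-92 - 8\right)} + \frac{14815}{-12992} = - \frac{46447}{70 \left(-100\right)} + 14815 \left(- \frac{1}{12992}\right) = - \frac{46447}{-7000} - \frac{14815}{12992} = \left(-46447\right) \left(- \frac{1}{7000}\right) - \frac{14815}{12992} = \frac{46447}{7000} - \frac{14815}{12992} = \frac{8923829}{1624000}$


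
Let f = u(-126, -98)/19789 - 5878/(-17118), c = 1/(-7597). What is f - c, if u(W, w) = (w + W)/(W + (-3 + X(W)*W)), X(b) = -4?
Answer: 7892340603538/22977404740125 ≈ 0.34348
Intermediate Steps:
u(W, w) = (W + w)/(-3 - 3*W) (u(W, w) = (w + W)/(W + (-3 - 4*W)) = (W + w)/(-3 - 3*W))
c = -1/7597 ≈ -0.00013163
f = 1038477829/3024536625 (f = ((-126 - 98)/(3*(-1 - 1*(-126))))/19789 - 5878/(-17118) = ((⅓)*(-224)/(-1 + 126))*(1/19789) - 5878*(-1/17118) = ((⅓)*(-224)/125)*(1/19789) + 2939/8559 = ((⅓)*(1/125)*(-224))*(1/19789) + 2939/8559 = -224/375*1/19789 + 2939/8559 = -32/1060125 + 2939/8559 = 1038477829/3024536625 ≈ 0.34335)
f - c = 1038477829/3024536625 - 1*(-1/7597) = 1038477829/3024536625 + 1/7597 = 7892340603538/22977404740125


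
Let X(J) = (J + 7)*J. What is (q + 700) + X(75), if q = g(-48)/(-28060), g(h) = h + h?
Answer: 48052774/7015 ≈ 6850.0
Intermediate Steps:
X(J) = J*(7 + J) (X(J) = (7 + J)*J = J*(7 + J))
g(h) = 2*h
q = 24/7015 (q = (2*(-48))/(-28060) = -96*(-1/28060) = 24/7015 ≈ 0.0034212)
(q + 700) + X(75) = (24/7015 + 700) + 75*(7 + 75) = 4910524/7015 + 75*82 = 4910524/7015 + 6150 = 48052774/7015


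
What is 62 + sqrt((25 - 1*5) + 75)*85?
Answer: 62 + 85*sqrt(95) ≈ 890.48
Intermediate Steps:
62 + sqrt((25 - 1*5) + 75)*85 = 62 + sqrt((25 - 5) + 75)*85 = 62 + sqrt(20 + 75)*85 = 62 + sqrt(95)*85 = 62 + 85*sqrt(95)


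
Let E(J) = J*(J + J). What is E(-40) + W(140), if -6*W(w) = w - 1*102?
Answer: 9581/3 ≈ 3193.7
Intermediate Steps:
W(w) = 17 - w/6 (W(w) = -(w - 1*102)/6 = -(w - 102)/6 = -(-102 + w)/6 = 17 - w/6)
E(J) = 2*J² (E(J) = J*(2*J) = 2*J²)
E(-40) + W(140) = 2*(-40)² + (17 - ⅙*140) = 2*1600 + (17 - 70/3) = 3200 - 19/3 = 9581/3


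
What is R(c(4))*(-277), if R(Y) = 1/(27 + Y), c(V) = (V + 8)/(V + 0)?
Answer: -277/30 ≈ -9.2333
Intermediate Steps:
c(V) = (8 + V)/V
R(c(4))*(-277) = -277/(27 + (8 + 4)/4) = -277/(27 + (¼)*12) = -277/(27 + 3) = -277/30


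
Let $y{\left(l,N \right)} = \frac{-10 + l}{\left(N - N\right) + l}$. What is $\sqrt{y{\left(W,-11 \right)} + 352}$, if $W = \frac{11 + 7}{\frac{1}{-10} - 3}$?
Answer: $\frac{\sqrt{12770}}{6} \approx 18.834$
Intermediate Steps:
$W = - \frac{180}{31}$ ($W = \frac{18}{- \frac{1}{10} - 3} = \frac{18}{- \frac{31}{10}} = 18 \left(- \frac{10}{31}\right) = - \frac{180}{31} \approx -5.8064$)
$y{\left(l,N \right)} = \frac{-10 + l}{l}$ ($y{\left(l,N \right)} = \frac{-10 + l}{0 + l} = \frac{-10 + l}{l}$)
$\sqrt{y{\left(W,-11 \right)} + 352} = \sqrt{\frac{-10 - \frac{180}{31}}{- \frac{180}{31}} + 352} = \sqrt{\left(- \frac{31}{180}\right) \left(- \frac{490}{31}\right) + 352} = \sqrt{\frac{49}{18} + 352} = \sqrt{\frac{6385}{18}} = \frac{\sqrt{12770}}{6}$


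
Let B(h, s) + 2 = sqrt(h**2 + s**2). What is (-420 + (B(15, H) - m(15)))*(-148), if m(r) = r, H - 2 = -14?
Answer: 64676 - 444*sqrt(41) ≈ 61833.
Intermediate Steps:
H = -12 (H = 2 - 14 = -12)
B(h, s) = -2 + sqrt(h**2 + s**2)
(-420 + (B(15, H) - m(15)))*(-148) = (-420 + ((-2 + sqrt(15**2 + (-12)**2)) - 1*15))*(-148) = (-420 + ((-2 + sqrt(225 + 144)) - 15))*(-148) = (-420 + ((-2 + sqrt(369)) - 15))*(-148) = (-420 + ((-2 + 3*sqrt(41)) - 15))*(-148) = (-420 + (-17 + 3*sqrt(41)))*(-148) = (-437 + 3*sqrt(41))*(-148) = 64676 - 444*sqrt(41)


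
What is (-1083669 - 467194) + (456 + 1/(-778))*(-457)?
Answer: -1368699933/778 ≈ -1.7593e+6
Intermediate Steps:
(-1083669 - 467194) + (456 + 1/(-778))*(-457) = -1550863 + (456 - 1/778)*(-457) = -1550863 + (354767/778)*(-457) = -1550863 - 162128519/778 = -1368699933/778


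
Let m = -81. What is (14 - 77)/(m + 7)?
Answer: 63/74 ≈ 0.85135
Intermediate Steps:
(14 - 77)/(m + 7) = (14 - 77)/(-81 + 7) = -63/(-74) = -63*(-1/74) = 63/74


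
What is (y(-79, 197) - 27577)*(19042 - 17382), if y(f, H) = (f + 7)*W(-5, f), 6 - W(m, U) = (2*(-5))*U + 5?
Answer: 48523460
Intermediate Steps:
W(m, U) = 1 + 10*U (W(m, U) = 6 - ((2*(-5))*U + 5) = 6 - (-10*U + 5) = 6 - (5 - 10*U) = 6 + (-5 + 10*U) = 1 + 10*U)
y(f, H) = (1 + 10*f)*(7 + f) (y(f, H) = (f + 7)*(1 + 10*f) = (7 + f)*(1 + 10*f) = (1 + 10*f)*(7 + f))
(y(-79, 197) - 27577)*(19042 - 17382) = ((1 + 10*(-79))*(7 - 79) - 27577)*(19042 - 17382) = ((1 - 790)*(-72) - 27577)*1660 = (-789*(-72) - 27577)*1660 = (56808 - 27577)*1660 = 29231*1660 = 48523460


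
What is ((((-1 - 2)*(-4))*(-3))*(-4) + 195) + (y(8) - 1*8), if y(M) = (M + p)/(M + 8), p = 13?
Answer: 5317/16 ≈ 332.31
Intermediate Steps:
y(M) = (13 + M)/(8 + M) (y(M) = (M + 13)/(M + 8) = (13 + M)/(8 + M))
((((-1 - 2)*(-4))*(-3))*(-4) + 195) + (y(8) - 1*8) = ((((-1 - 2)*(-4))*(-3))*(-4) + 195) + ((13 + 8)/(8 + 8) - 1*8) = ((-3*(-4)*(-3))*(-4) + 195) + (21/16 - 8) = ((12*(-3))*(-4) + 195) + ((1/16)*21 - 8) = (-36*(-4) + 195) + (21/16 - 8) = (144 + 195) - 107/16 = 339 - 107/16 = 5317/16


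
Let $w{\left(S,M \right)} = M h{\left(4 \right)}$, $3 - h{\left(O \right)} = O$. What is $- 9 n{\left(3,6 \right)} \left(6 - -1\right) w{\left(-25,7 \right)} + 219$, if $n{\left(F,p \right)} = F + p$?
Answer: $4188$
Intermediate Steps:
$h{\left(O \right)} = 3 - O$
$w{\left(S,M \right)} = - M$ ($w{\left(S,M \right)} = M \left(3 - 4\right) = M \left(-1\right) = - M$)
$- 9 n{\left(3,6 \right)} \left(6 - -1\right) w{\left(-25,7 \right)} + 219 = - 9 \left(3 + 6\right) \left(6 - -1\right) \left(\left(-1\right) 7\right) + 219 = \left(-9\right) 9 \left(6 + 1\right) \left(-7\right) + 219 = \left(-81\right) 7 \left(-7\right) + 219 = \left(-567\right) \left(-7\right) + 219 = 3969 + 219 = 4188$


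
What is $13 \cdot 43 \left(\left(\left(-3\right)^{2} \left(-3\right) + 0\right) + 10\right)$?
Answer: $-9503$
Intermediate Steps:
$13 \cdot 43 \left(\left(\left(-3\right)^{2} \left(-3\right) + 0\right) + 10\right) = 559 \left(\left(9 \left(-3\right) + 0\right) + 10\right) = 559 \left(\left(-27 + 0\right) + 10\right) = 559 \left(-27 + 10\right) = 559 \left(-17\right) = -9503$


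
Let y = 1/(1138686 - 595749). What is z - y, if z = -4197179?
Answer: -2278803774724/542937 ≈ -4.1972e+6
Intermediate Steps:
y = 1/542937 ≈ 1.8418e-6
z - y = -4197179 - 1*1/542937 = -4197179 - 1/542937 = -2278803774724/542937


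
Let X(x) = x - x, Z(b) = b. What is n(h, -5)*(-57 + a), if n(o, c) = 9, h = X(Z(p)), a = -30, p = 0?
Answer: -783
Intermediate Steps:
X(x) = 0
h = 0
n(h, -5)*(-57 + a) = 9*(-57 - 30) = 9*(-87) = -783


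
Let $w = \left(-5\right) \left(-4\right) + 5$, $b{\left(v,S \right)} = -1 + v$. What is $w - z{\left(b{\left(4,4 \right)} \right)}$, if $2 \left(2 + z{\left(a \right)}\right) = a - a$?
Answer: $27$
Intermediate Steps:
$w = 25$ ($w = 20 + 5 = 25$)
$z{\left(a \right)} = -2$ ($z{\left(a \right)} = -2 + \frac{a - a}{2} = -2 + \frac{1}{2} \cdot 0 = -2 + 0 = -2$)
$w - z{\left(b{\left(4,4 \right)} \right)} = 25 - -2 = 25 + 2 = 27$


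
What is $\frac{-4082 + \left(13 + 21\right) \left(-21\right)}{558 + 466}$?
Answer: $- \frac{1199}{256} \approx -4.6836$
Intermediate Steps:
$\frac{-4082 + \left(13 + 21\right) \left(-21\right)}{558 + 466} = \frac{-4082 + 34 \left(-21\right)}{1024} = \left(-4082 - 714\right) \frac{1}{1024} = \left(-4796\right) \frac{1}{1024} = - \frac{1199}{256}$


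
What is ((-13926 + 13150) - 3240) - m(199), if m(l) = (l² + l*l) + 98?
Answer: -83316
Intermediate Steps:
m(l) = 98 + 2*l² (m(l) = (l² + l²) + 98 = 2*l² + 98 = 98 + 2*l²)
((-13926 + 13150) - 3240) - m(199) = ((-13926 + 13150) - 3240) - (98 + 2*199²) = (-776 - 3240) - (98 + 2*39601) = -4016 - (98 + 79202) = -4016 - 1*79300 = -4016 - 79300 = -83316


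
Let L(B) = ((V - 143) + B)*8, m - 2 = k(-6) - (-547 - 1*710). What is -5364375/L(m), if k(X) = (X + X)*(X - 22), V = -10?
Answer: -5364375/11536 ≈ -465.01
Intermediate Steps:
k(X) = 2*X*(-22 + X) (k(X) = (2*X)*(-22 + X) = 2*X*(-22 + X))
m = 1595 (m = 2 + (2*(-6)*(-22 - 6) - (-547 - 1*710)) = 2 + (2*(-6)*(-28) - (-547 - 710)) = 2 + (336 - 1*(-1257)) = 2 + (336 + 1257) = 2 + 1593 = 1595)
L(B) = -1224 + 8*B (L(B) = ((-10 - 143) + B)*8 = (-153 + B)*8 = -1224 + 8*B)
-5364375/L(m) = -5364375/(-1224 + 8*1595) = -5364375/(-1224 + 12760) = -5364375/11536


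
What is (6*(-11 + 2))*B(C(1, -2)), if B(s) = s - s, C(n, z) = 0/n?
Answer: 0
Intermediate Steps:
C(n, z) = 0
B(s) = 0
(6*(-11 + 2))*B(C(1, -2)) = (6*(-11 + 2))*0 = (6*(-9))*0 = -54*0 = 0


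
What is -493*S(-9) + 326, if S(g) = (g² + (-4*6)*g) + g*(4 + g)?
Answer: -168280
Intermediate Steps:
S(g) = g² - 24*g + g*(4 + g) (S(g) = (g² - 24*g) + g*(4 + g) = g² - 24*g + g*(4 + g))
-493*S(-9) + 326 = -986*(-9)*(-10 - 9) + 326 = -986*(-9)*(-19) + 326 = -493*342 + 326 = -168606 + 326 = -168280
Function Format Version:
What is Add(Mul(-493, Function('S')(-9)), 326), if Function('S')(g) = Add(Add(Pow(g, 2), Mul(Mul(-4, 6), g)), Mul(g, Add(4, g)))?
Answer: -168280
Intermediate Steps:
Function('S')(g) = Add(Pow(g, 2), Mul(-24, g), Mul(g, Add(4, g))) (Function('S')(g) = Add(Add(Pow(g, 2), Mul(-24, g)), Mul(g, Add(4, g))) = Add(Pow(g, 2), Mul(-24, g), Mul(g, Add(4, g))))
Add(Mul(-493, Function('S')(-9)), 326) = Add(Mul(-493, Mul(2, -9, Add(-10, -9))), 326) = Add(Mul(-493, Mul(2, -9, -19)), 326) = Add(Mul(-493, 342), 326) = Add(-168606, 326) = -168280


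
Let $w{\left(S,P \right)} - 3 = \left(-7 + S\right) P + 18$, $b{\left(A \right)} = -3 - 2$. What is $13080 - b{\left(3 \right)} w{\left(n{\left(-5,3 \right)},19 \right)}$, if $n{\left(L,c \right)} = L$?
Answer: $12045$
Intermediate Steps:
$b{\left(A \right)} = -5$
$w{\left(S,P \right)} = 21 + P \left(-7 + S\right)$ ($w{\left(S,P \right)} = 3 + \left(\left(-7 + S\right) P + 18\right) = 3 + \left(P \left(-7 + S\right) + 18\right) = 3 + \left(18 + P \left(-7 + S\right)\right) = 21 + P \left(-7 + S\right)$)
$13080 - b{\left(3 \right)} w{\left(n{\left(-5,3 \right)},19 \right)} = 13080 - - 5 \left(21 - 133 + 19 \left(-5\right)\right) = 13080 - - 5 \left(21 - 133 - 95\right) = 13080 - \left(-5\right) \left(-207\right) = 13080 - 1035 = 12045$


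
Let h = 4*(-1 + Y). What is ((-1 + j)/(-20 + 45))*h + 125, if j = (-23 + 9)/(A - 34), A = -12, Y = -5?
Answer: 72259/575 ≈ 125.67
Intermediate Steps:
h = -24 (h = 4*(-1 - 5) = 4*(-6) = -24)
j = 7/23 (j = (-23 + 9)/(-12 - 34) = -14/(-46) = -14*(-1/46) = 7/23 ≈ 0.30435)
((-1 + j)/(-20 + 45))*h + 125 = ((-1 + 7/23)/(-20 + 45))*(-24) + 125 = -16/23/25*(-24) + 125 = -16/23*1/25*(-24) + 125 = -16/575*(-24) + 125 = 384/575 + 125 = 72259/575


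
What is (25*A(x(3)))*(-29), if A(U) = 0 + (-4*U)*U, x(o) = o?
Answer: 26100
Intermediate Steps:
A(U) = -4*U² (A(U) = 0 - 4*U² = -4*U²)
(25*A(x(3)))*(-29) = (25*(-4*3²))*(-29) = (25*(-4*9))*(-29) = (25*(-36))*(-29) = -900*(-29) = 26100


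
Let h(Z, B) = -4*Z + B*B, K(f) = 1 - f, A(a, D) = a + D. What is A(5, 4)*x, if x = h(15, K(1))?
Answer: -540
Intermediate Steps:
A(a, D) = D + a
h(Z, B) = B² - 4*Z (h(Z, B) = -4*Z + B² = B² - 4*Z)
x = -60 (x = (1 - 1*1)² - 4*15 = (1 - 1)² - 60 = 0² - 60 = 0 - 60 = -60)
A(5, 4)*x = (4 + 5)*(-60) = 9*(-60) = -540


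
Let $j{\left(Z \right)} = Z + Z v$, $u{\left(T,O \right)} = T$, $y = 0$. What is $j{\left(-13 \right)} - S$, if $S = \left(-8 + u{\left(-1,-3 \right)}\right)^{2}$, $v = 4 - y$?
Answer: $-146$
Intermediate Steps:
$v = 4$ ($v = 4 - 0 = 4 + 0 = 4$)
$S = 81$ ($S = \left(-8 - 1\right)^{2} = \left(-9\right)^{2} = 81$)
$j{\left(Z \right)} = 5 Z$ ($j{\left(Z \right)} = Z + Z 4 = Z + 4 Z = 5 Z$)
$j{\left(-13 \right)} - S = 5 \left(-13\right) - 81 = -65 - 81 = -146$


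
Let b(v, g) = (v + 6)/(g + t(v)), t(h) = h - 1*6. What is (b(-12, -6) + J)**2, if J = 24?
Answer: 9409/16 ≈ 588.06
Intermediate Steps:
t(h) = -6 + h (t(h) = h - 6 = -6 + h)
b(v, g) = (6 + v)/(-6 + g + v) (b(v, g) = (v + 6)/(g + (-6 + v)) = (6 + v)/(-6 + g + v))
(b(-12, -6) + J)**2 = ((6 - 12)/(-6 - 6 - 12) + 24)**2 = (-6/(-24) + 24)**2 = (-1/24*(-6) + 24)**2 = (1/4 + 24)**2 = (97/4)**2 = 9409/16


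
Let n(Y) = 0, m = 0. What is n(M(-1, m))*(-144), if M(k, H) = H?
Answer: 0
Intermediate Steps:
n(M(-1, m))*(-144) = 0*(-144) = 0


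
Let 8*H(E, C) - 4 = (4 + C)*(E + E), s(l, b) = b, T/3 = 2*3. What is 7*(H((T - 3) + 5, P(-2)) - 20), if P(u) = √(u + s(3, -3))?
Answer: 7/2 + 35*I*√5 ≈ 3.5 + 78.262*I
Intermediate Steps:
T = 18 (T = 3*(2*3) = 3*6 = 18)
P(u) = √(-3 + u) (P(u) = √(u - 3) = √(-3 + u))
H(E, C) = ½ + E*(4 + C)/4 (H(E, C) = ½ + ((4 + C)*(E + E))/8 = ½ + ((4 + C)*(2*E))/8 = ½ + (2*E*(4 + C))/8 = ½ + E*(4 + C)/4)
7*(H((T - 3) + 5, P(-2)) - 20) = 7*((½ + ((18 - 3) + 5) + √(-3 - 2)*((18 - 3) + 5)/4) - 20) = 7*((½ + (15 + 5) + √(-5)*(15 + 5)/4) - 20) = 7*((½ + 20 + (¼)*(I*√5)*20) - 20) = 7*((½ + 20 + 5*I*√5) - 20) = 7*((41/2 + 5*I*√5) - 20) = 7*(½ + 5*I*√5) = 7/2 + 35*I*√5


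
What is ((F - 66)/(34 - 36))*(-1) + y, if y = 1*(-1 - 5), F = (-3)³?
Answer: -105/2 ≈ -52.500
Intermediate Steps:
F = -27
y = -6 (y = 1*(-6) = -6)
((F - 66)/(34 - 36))*(-1) + y = ((-27 - 66)/(34 - 36))*(-1) - 6 = -93/(-2)*(-1) - 6 = -93*(-½)*(-1) - 6 = (93/2)*(-1) - 6 = -93/2 - 6 = -105/2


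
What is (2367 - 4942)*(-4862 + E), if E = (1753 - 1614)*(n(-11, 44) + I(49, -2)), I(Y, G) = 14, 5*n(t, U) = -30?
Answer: 9656250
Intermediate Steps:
n(t, U) = -6 (n(t, U) = (⅕)*(-30) = -6)
E = 1112 (E = (1753 - 1614)*(-6 + 14) = 139*8 = 1112)
(2367 - 4942)*(-4862 + E) = (2367 - 4942)*(-4862 + 1112) = -2575*(-3750) = 9656250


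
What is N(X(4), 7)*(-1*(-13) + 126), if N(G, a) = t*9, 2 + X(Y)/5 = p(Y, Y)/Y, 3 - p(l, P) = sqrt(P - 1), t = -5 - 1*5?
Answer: -12510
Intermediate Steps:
t = -10 (t = -5 - 5 = -10)
p(l, P) = 3 - sqrt(-1 + P) (p(l, P) = 3 - sqrt(P - 1) = 3 - sqrt(-1 + P))
X(Y) = -10 + 5*(3 - sqrt(-1 + Y))/Y (X(Y) = -10 + 5*((3 - sqrt(-1 + Y))/Y) = -10 + 5*(3 - sqrt(-1 + Y))/Y)
N(G, a) = -90 (N(G, a) = -10*9 = -90)
N(X(4), 7)*(-1*(-13) + 126) = -90*(-1*(-13) + 126) = -90*(13 + 126) = -90*139 = -12510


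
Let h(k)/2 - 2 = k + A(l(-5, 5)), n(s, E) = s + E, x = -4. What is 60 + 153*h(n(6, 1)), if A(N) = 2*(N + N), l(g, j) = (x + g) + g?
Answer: -14322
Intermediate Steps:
n(s, E) = E + s
l(g, j) = -4 + 2*g (l(g, j) = (-4 + g) + g = -4 + 2*g)
A(N) = 4*N (A(N) = 2*(2*N) = 4*N)
h(k) = -108 + 2*k (h(k) = 4 + 2*(k + 4*(-4 + 2*(-5))) = 4 + 2*(k + 4*(-4 - 10)) = 4 + 2*(k + 4*(-14)) = 4 + 2*(k - 56) = 4 + 2*(-56 + k) = 4 + (-112 + 2*k) = -108 + 2*k)
60 + 153*h(n(6, 1)) = 60 + 153*(-108 + 2*(1 + 6)) = 60 + 153*(-108 + 2*7) = 60 + 153*(-108 + 14) = 60 + 153*(-94) = 60 - 14382 = -14322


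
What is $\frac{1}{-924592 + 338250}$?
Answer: $- \frac{1}{586342} \approx -1.7055 \cdot 10^{-6}$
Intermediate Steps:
$\frac{1}{-924592 + 338250} = \frac{1}{-586342} = - \frac{1}{586342}$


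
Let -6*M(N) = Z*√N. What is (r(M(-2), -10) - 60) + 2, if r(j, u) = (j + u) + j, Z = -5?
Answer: -68 + 5*I*√2/3 ≈ -68.0 + 2.357*I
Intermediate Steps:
M(N) = 5*√N/6 (M(N) = -(-5)*√N/6 = 5*√N/6)
r(j, u) = u + 2*j
(r(M(-2), -10) - 60) + 2 = ((-10 + 2*(5*√(-2)/6)) - 60) + 2 = ((-10 + 2*(5*(I*√2)/6)) - 60) + 2 = ((-10 + 2*(5*I*√2/6)) - 60) + 2 = ((-10 + 5*I*√2/3) - 60) + 2 = (-70 + 5*I*√2/3) + 2 = -68 + 5*I*√2/3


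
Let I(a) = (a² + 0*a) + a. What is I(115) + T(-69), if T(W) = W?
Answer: 13271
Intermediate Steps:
I(a) = a + a² (I(a) = (a² + 0) + a = a² + a = a + a²)
I(115) + T(-69) = 115*(1 + 115) - 69 = 115*116 - 69 = 13340 - 69 = 13271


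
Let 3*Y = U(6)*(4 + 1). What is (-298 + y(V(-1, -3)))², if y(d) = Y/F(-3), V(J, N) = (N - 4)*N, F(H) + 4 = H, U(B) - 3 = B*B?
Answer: 4626801/49 ≈ 94425.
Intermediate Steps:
U(B) = 3 + B² (U(B) = 3 + B*B = 3 + B²)
F(H) = -4 + H
V(J, N) = N*(-4 + N) (V(J, N) = (-4 + N)*N = N*(-4 + N))
Y = 65 (Y = ((3 + 6²)*(4 + 1))/3 = ((3 + 36)*5)/3 = (39*5)/3 = (⅓)*195 = 65)
y(d) = -65/7 (y(d) = 65/(-4 - 3) = 65/(-7) = 65*(-⅐) = -65/7)
(-298 + y(V(-1, -3)))² = (-298 - 65/7)² = (-2151/7)² = 4626801/49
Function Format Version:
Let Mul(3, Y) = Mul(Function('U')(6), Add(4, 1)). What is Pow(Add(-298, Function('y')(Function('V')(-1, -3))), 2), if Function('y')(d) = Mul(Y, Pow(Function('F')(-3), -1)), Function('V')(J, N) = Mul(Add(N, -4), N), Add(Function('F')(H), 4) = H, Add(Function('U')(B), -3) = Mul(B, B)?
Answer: Rational(4626801, 49) ≈ 94425.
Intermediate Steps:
Function('U')(B) = Add(3, Pow(B, 2)) (Function('U')(B) = Add(3, Mul(B, B)) = Add(3, Pow(B, 2)))
Function('F')(H) = Add(-4, H)
Function('V')(J, N) = Mul(N, Add(-4, N)) (Function('V')(J, N) = Mul(Add(-4, N), N) = Mul(N, Add(-4, N)))
Y = 65 (Y = Mul(Rational(1, 3), Mul(Add(3, Pow(6, 2)), Add(4, 1))) = Mul(Rational(1, 3), Mul(Add(3, 36), 5)) = Mul(Rational(1, 3), Mul(39, 5)) = Mul(Rational(1, 3), 195) = 65)
Function('y')(d) = Rational(-65, 7) (Function('y')(d) = Mul(65, Pow(Add(-4, -3), -1)) = Mul(65, Pow(-7, -1)) = Mul(65, Rational(-1, 7)) = Rational(-65, 7))
Pow(Add(-298, Function('y')(Function('V')(-1, -3))), 2) = Pow(Add(-298, Rational(-65, 7)), 2) = Pow(Rational(-2151, 7), 2) = Rational(4626801, 49)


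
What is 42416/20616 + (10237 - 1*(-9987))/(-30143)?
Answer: 107700938/77678511 ≈ 1.3865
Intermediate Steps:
42416/20616 + (10237 - 1*(-9987))/(-30143) = 42416*(1/20616) + (10237 + 9987)*(-1/30143) = 5302/2577 + 20224*(-1/30143) = 5302/2577 - 20224/30143 = 107700938/77678511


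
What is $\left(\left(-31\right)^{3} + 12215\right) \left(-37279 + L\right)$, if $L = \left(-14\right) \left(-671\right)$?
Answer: $490106760$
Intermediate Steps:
$L = 9394$
$\left(\left(-31\right)^{3} + 12215\right) \left(-37279 + L\right) = \left(\left(-31\right)^{3} + 12215\right) \left(-37279 + 9394\right) = \left(-29791 + 12215\right) \left(-27885\right) = \left(-17576\right) \left(-27885\right) = 490106760$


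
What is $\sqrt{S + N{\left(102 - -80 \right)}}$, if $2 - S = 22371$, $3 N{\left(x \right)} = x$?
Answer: $\frac{5 i \sqrt{8031}}{3} \approx 149.36 i$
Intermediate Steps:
$N{\left(x \right)} = \frac{x}{3}$
$S = -22369$ ($S = 2 - 22371 = -22369$)
$\sqrt{S + N{\left(102 - -80 \right)}} = \sqrt{-22369 + \frac{102 - -80}{3}} = \sqrt{-22369 + \frac{102 + 80}{3}} = \sqrt{-22369 + \frac{1}{3} \cdot 182} = \sqrt{-22369 + \frac{182}{3}} = \sqrt{- \frac{66925}{3}} = \frac{5 i \sqrt{8031}}{3}$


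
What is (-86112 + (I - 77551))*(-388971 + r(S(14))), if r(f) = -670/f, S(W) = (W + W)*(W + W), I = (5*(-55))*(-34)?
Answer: 23529178208671/392 ≈ 6.0023e+10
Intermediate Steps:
I = 9350 (I = -275*(-34) = 9350)
S(W) = 4*W² (S(W) = (2*W)*(2*W) = 4*W²)
(-86112 + (I - 77551))*(-388971 + r(S(14))) = (-86112 + (9350 - 77551))*(-388971 - 670/(4*14²)) = (-86112 - 68201)*(-388971 - 670/(4*196)) = -154313*(-388971 - 670/784) = -154313*(-388971 - 670*1/784) = -154313*(-388971 - 335/392) = -154313*(-152476967/392) = 23529178208671/392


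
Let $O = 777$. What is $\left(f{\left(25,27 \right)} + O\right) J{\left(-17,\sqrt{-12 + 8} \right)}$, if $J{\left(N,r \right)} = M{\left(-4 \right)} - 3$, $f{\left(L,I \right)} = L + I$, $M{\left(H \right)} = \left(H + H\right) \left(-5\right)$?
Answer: $30673$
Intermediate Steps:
$M{\left(H \right)} = - 10 H$ ($M{\left(H \right)} = 2 H \left(-5\right) = - 10 H$)
$f{\left(L,I \right)} = I + L$
$J{\left(N,r \right)} = 37$ ($J{\left(N,r \right)} = \left(-10\right) \left(-4\right) - 3 = 40 - 3 = 37$)
$\left(f{\left(25,27 \right)} + O\right) J{\left(-17,\sqrt{-12 + 8} \right)} = \left(\left(27 + 25\right) + 777\right) 37 = \left(52 + 777\right) 37 = 829 \cdot 37 = 30673$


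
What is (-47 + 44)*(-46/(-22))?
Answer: -69/11 ≈ -6.2727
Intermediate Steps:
(-47 + 44)*(-46/(-22)) = -(-138)*(-1)/22 = -3*23/11 = -69/11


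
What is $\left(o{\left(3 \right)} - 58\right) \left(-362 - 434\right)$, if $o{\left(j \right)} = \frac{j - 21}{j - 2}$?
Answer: $60496$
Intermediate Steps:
$o{\left(j \right)} = \frac{-21 + j}{-2 + j}$
$\left(o{\left(3 \right)} - 58\right) \left(-362 - 434\right) = \left(\frac{-21 + 3}{-2 + 3} - 58\right) \left(-362 - 434\right) = \left(1^{-1} \left(-18\right) - 58\right) \left(-796\right) = \left(1 \left(-18\right) - 58\right) \left(-796\right) = \left(-18 - 58\right) \left(-796\right) = \left(-76\right) \left(-796\right) = 60496$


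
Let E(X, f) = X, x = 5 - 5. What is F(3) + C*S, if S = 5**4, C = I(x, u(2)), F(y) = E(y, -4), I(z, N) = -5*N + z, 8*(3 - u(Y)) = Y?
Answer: -34363/4 ≈ -8590.8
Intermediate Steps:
u(Y) = 3 - Y/8
x = 0
I(z, N) = z - 5*N
F(y) = y
C = -55/4 (C = 0 - 5*(3 - 1/8*2) = 0 - 5*(3 - 1/4) = 0 - 5*11/4 = 0 - 55/4 = -55/4 ≈ -13.750)
S = 625
F(3) + C*S = 3 - 55/4*625 = 3 - 34375/4 = -34363/4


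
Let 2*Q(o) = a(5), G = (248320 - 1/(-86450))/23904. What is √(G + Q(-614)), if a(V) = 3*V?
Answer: √5304882632283507/17220840 ≈ 4.2294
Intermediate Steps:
G = 7155754667/688833600 (G = (248320 - 1*(-1/86450))*(1/23904) = (248320 + 1/86450)*(1/23904) = (21467264001/86450)*(1/23904) = 7155754667/688833600 ≈ 10.388)
Q(o) = 15/2 (Q(o) = (3*5)/2 = (½)*15 = 15/2)
√(G + Q(-614)) = √(7155754667/688833600 + 15/2) = √(12322006667/688833600) = √5304882632283507/17220840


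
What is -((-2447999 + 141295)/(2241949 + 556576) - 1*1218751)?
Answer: 3410707448979/2798525 ≈ 1.2188e+6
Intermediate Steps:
-((-2447999 + 141295)/(2241949 + 556576) - 1*1218751) = -(-2306704/2798525 - 1218751) = -1*(-3410707448979/2798525) = 3410707448979/2798525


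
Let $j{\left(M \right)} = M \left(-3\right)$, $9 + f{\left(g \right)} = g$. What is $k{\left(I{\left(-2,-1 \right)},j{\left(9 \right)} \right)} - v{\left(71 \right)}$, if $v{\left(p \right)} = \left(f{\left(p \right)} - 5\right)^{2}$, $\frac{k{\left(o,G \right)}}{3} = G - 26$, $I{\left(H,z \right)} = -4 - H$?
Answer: $-3408$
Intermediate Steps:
$f{\left(g \right)} = -9 + g$
$j{\left(M \right)} = - 3 M$
$k{\left(o,G \right)} = -78 + 3 G$ ($k{\left(o,G \right)} = 3 \left(G - 26\right) = 3 \left(-26 + G\right) = -78 + 3 G$)
$v{\left(p \right)} = \left(-14 + p\right)^{2}$ ($v{\left(p \right)} = \left(\left(-9 + p\right) - 5\right)^{2} = \left(-14 + p\right)^{2}$)
$k{\left(I{\left(-2,-1 \right)},j{\left(9 \right)} \right)} - v{\left(71 \right)} = \left(-78 + 3 \left(\left(-3\right) 9\right)\right) - \left(-14 + 71\right)^{2} = \left(-78 + 3 \left(-27\right)\right) - 57^{2} = \left(-78 - 81\right) - 3249 = -159 - 3249 = -3408$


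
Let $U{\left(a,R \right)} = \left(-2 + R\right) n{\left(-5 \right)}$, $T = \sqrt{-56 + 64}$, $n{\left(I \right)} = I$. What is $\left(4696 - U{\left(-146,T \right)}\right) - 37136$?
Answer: $-32450 + 10 \sqrt{2} \approx -32436.0$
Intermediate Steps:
$T = 2 \sqrt{2}$ ($T = \sqrt{8} = 2 \sqrt{2} \approx 2.8284$)
$U{\left(a,R \right)} = 10 - 5 R$ ($U{\left(a,R \right)} = \left(-2 + R\right) \left(-5\right) = 10 - 5 R$)
$\left(4696 - U{\left(-146,T \right)}\right) - 37136 = \left(4696 - \left(10 - 5 \cdot 2 \sqrt{2}\right)\right) - 37136 = \left(4696 - \left(10 - 10 \sqrt{2}\right)\right) - 37136 = \left(4686 + 10 \sqrt{2}\right) - 37136 = -32450 + 10 \sqrt{2}$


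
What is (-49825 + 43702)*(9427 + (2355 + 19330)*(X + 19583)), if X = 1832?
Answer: -2843482637346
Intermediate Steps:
(-49825 + 43702)*(9427 + (2355 + 19330)*(X + 19583)) = (-49825 + 43702)*(9427 + (2355 + 19330)*(1832 + 19583)) = -6123*(9427 + 21685*21415) = -6123*(9427 + 464384275) = -6123*464393702 = -2843482637346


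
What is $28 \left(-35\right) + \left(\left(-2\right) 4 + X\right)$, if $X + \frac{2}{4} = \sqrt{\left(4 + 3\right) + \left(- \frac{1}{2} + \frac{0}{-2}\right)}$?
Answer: $- \frac{1977}{2} + \frac{\sqrt{26}}{2} \approx -985.95$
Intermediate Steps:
$X = - \frac{1}{2} + \frac{\sqrt{26}}{2}$ ($X = - \frac{1}{2} + \sqrt{\left(4 + 3\right) + \left(- \frac{1}{2} + \frac{0}{-2}\right)} = - \frac{1}{2} + \sqrt{7 + \left(\left(-1\right) \frac{1}{2} + 0 \left(- \frac{1}{2}\right)\right)} = - \frac{1}{2} + \sqrt{7 + \left(- \frac{1}{2} + 0\right)} = - \frac{1}{2} + \sqrt{7 - \frac{1}{2}} = - \frac{1}{2} + \sqrt{\frac{13}{2}} = - \frac{1}{2} + \frac{\sqrt{26}}{2} \approx 2.0495$)
$28 \left(-35\right) + \left(\left(-2\right) 4 + X\right) = 28 \left(-35\right) - \left(\frac{17}{2} - \frac{\sqrt{26}}{2}\right) = -980 - \left(\frac{17}{2} - \frac{\sqrt{26}}{2}\right) = - \frac{1977}{2} + \frac{\sqrt{26}}{2}$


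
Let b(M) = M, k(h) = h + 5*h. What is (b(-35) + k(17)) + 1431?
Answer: 1498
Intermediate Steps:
k(h) = 6*h
(b(-35) + k(17)) + 1431 = (-35 + 6*17) + 1431 = (-35 + 102) + 1431 = 67 + 1431 = 1498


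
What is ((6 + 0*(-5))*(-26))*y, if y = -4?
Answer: 624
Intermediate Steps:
((6 + 0*(-5))*(-26))*y = ((6 + 0*(-5))*(-26))*(-4) = ((6 + 0)*(-26))*(-4) = (6*(-26))*(-4) = -156*(-4) = 624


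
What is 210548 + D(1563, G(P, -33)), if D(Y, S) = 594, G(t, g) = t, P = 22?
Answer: 211142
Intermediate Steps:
210548 + D(1563, G(P, -33)) = 210548 + 594 = 211142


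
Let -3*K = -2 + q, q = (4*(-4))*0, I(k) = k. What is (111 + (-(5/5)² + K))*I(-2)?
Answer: -664/3 ≈ -221.33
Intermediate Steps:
q = 0 (q = -16*0 = 0)
K = ⅔ (K = -(-2 + 0)/3 = -⅓*(-2) = ⅔ ≈ 0.66667)
(111 + (-(5/5)² + K))*I(-2) = (111 + (-(5/5)² + ⅔))*(-2) = (111 + (-(5*(⅕))² + ⅔))*(-2) = (111 + (-1*1² + ⅔))*(-2) = (111 + (-1*1 + ⅔))*(-2) = (111 + (-1 + ⅔))*(-2) = (111 - ⅓)*(-2) = (332/3)*(-2) = -664/3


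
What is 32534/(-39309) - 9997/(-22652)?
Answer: -343988095/890427468 ≈ -0.38632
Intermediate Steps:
32534/(-39309) - 9997/(-22652) = 32534*(-1/39309) - 9997*(-1/22652) = -32534/39309 + 9997/22652 = -343988095/890427468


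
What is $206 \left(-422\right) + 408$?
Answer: $-86524$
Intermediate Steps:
$206 \left(-422\right) + 408 = -86932 + 408 = -86524$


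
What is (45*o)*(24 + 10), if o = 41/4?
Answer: 31365/2 ≈ 15683.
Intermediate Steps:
o = 41/4 (o = 41*(¼) = 41/4 ≈ 10.250)
(45*o)*(24 + 10) = (45*(41/4))*(24 + 10) = (1845/4)*34 = 31365/2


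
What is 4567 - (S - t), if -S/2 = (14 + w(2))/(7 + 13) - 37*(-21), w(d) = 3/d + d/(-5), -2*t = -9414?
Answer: 1082951/100 ≈ 10830.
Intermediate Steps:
t = 4707 (t = -½*(-9414) = 4707)
w(d) = 3/d - d/5 (w(d) = 3/d + d*(-⅕) = 3/d - d/5)
S = -155551/100 (S = -2*((14 + (3/2 - ⅕*2))/(7 + 13) - 37*(-21)) = -2*((14 + (3*(½) - ⅖))/20 + 777) = -2*((14 + (3/2 - ⅖))*(1/20) + 777) = -2*((14 + 11/10)*(1/20) + 777) = -2*((151/10)*(1/20) + 777) = -2*(151/200 + 777) = -2*155551/200 = -155551/100 ≈ -1555.5)
4567 - (S - t) = 4567 - (-155551/100 - 1*4707) = 4567 - (-155551/100 - 4707) = 4567 - 1*(-626251/100) = 4567 + 626251/100 = 1082951/100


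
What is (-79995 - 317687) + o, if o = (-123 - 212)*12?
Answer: -401702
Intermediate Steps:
o = -4020 (o = -335*12 = -4020)
(-79995 - 317687) + o = (-79995 - 317687) - 4020 = -397682 - 4020 = -401702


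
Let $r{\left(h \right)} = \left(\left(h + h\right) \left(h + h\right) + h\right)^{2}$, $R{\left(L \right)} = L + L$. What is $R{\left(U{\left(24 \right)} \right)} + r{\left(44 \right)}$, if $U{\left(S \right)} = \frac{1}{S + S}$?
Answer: $\frac{1455670657}{24} \approx 6.0653 \cdot 10^{7}$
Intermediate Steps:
$U{\left(S \right)} = \frac{1}{2 S}$
$R{\left(L \right)} = 2 L$
$r{\left(h \right)} = \left(h + 4 h^{2}\right)^{2}$ ($r{\left(h \right)} = \left(2 h 2 h + h\right)^{2} = \left(4 h^{2} + h\right)^{2} = \left(h + 4 h^{2}\right)^{2}$)
$R{\left(U{\left(24 \right)} \right)} + r{\left(44 \right)} = 2 \frac{1}{2 \cdot 24} + 44^{2} \left(1 + 4 \cdot 44\right)^{2} = 2 \cdot \frac{1}{2} \cdot \frac{1}{24} + 1936 \left(1 + 176\right)^{2} = 2 \cdot \frac{1}{48} + 1936 \cdot 177^{2} = \frac{1}{24} + 1936 \cdot 31329 = \frac{1}{24} + 60652944 = \frac{1455670657}{24}$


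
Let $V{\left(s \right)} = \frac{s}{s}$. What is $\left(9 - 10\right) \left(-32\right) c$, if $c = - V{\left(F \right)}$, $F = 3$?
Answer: $-32$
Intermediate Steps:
$V{\left(s \right)} = 1$
$c = -1$ ($c = \left(-1\right) 1 = -1$)
$\left(9 - 10\right) \left(-32\right) c = \left(9 - 10\right) \left(-32\right) \left(-1\right) = \left(-1\right) \left(-32\right) \left(-1\right) = 32 \left(-1\right) = -32$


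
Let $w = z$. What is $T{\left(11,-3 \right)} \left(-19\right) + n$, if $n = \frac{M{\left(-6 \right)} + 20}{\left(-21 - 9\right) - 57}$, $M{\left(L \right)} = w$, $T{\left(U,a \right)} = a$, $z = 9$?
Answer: $\frac{170}{3} \approx 56.667$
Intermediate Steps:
$w = 9$
$M{\left(L \right)} = 9$
$n = - \frac{1}{3}$ ($n = \frac{9 + 20}{\left(-21 - 9\right) - 57} = \frac{29}{\left(-21 - 9\right) - 57} = \frac{29}{-30 - 57} = \frac{29}{-87} = 29 \left(- \frac{1}{87}\right) = - \frac{1}{3} \approx -0.33333$)
$T{\left(11,-3 \right)} \left(-19\right) + n = \left(-3\right) \left(-19\right) - \frac{1}{3} = 57 - \frac{1}{3} = \frac{170}{3}$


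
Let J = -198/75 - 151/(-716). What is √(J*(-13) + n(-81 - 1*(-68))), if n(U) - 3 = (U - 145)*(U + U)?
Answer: √13273235387/1790 ≈ 64.363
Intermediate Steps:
n(U) = 3 + 2*U*(-145 + U) (n(U) = 3 + (U - 145)*(U + U) = 3 + (-145 + U)*(2*U) = 3 + 2*U*(-145 + U))
J = -43481/17900 (J = -198*1/75 - 151*(-1/716) = -66/25 + 151/716 = -43481/17900 ≈ -2.4291)
√(J*(-13) + n(-81 - 1*(-68))) = √(-43481/17900*(-13) + (3 - 290*(-81 - 1*(-68)) + 2*(-81 - 1*(-68))²)) = √(565253/17900 + (3 - 290*(-81 + 68) + 2*(-81 + 68)²)) = √(565253/17900 + (3 - 290*(-13) + 2*(-13)²)) = √(565253/17900 + (3 + 3770 + 2*169)) = √(565253/17900 + (3 + 3770 + 338)) = √(565253/17900 + 4111) = √(74152153/17900) = √13273235387/1790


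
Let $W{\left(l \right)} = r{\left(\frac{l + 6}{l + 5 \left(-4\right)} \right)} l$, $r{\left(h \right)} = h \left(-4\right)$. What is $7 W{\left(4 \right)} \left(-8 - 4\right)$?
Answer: $-840$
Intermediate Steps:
$r{\left(h \right)} = - 4 h$
$W{\left(l \right)} = - \frac{4 l \left(6 + l\right)}{-20 + l}$ ($W{\left(l \right)} = - 4 \frac{l + 6}{l + 5 \left(-4\right)} l = - 4 \frac{6 + l}{l - 20} l = - 4 \frac{6 + l}{-20 + l} l = - \frac{4 \left(6 + l\right)}{-20 + l} l = - \frac{4 l \left(6 + l\right)}{-20 + l}$)
$7 W{\left(4 \right)} \left(-8 - 4\right) = 7 \cdot 4 \cdot 4 \frac{1}{-20 + 4} \left(-6 - 4\right) \left(-8 - 4\right) = 7 \cdot 4 \cdot 4 \frac{1}{-16} \left(-6 - 4\right) \left(-8 - 4\right) = 7 \cdot 4 \cdot 4 \left(- \frac{1}{16}\right) \left(-10\right) \left(-12\right) = 7 \cdot 10 \left(-12\right) = 70 \left(-12\right) = -840$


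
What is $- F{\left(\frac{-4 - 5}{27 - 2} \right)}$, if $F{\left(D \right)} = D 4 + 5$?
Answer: $- \frac{89}{25} \approx -3.56$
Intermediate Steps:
$F{\left(D \right)} = 5 + 4 D$ ($F{\left(D \right)} = 4 D + 5 = 5 + 4 D$)
$- F{\left(\frac{-4 - 5}{27 - 2} \right)} = - (5 + 4 \frac{-4 - 5}{27 - 2}) = - (5 + 4 \left(- \frac{9}{25}\right)) = - (5 - \frac{36}{25}) = \left(-1\right) \frac{89}{25} = - \frac{89}{25}$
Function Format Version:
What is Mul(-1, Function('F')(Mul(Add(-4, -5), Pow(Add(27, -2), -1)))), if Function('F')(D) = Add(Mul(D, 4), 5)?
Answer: Rational(-89, 25) ≈ -3.5600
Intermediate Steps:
Function('F')(D) = Add(5, Mul(4, D)) (Function('F')(D) = Add(Mul(4, D), 5) = Add(5, Mul(4, D)))
Mul(-1, Function('F')(Mul(Add(-4, -5), Pow(Add(27, -2), -1)))) = Mul(-1, Add(5, Mul(4, Mul(Add(-4, -5), Pow(Add(27, -2), -1))))) = Mul(-1, Add(5, Mul(4, Mul(-9, Pow(25, -1))))) = Mul(-1, Add(5, Mul(4, Mul(-9, Rational(1, 25))))) = Mul(-1, Add(5, Mul(4, Rational(-9, 25)))) = Mul(-1, Add(5, Rational(-36, 25))) = Mul(-1, Rational(89, 25)) = Rational(-89, 25)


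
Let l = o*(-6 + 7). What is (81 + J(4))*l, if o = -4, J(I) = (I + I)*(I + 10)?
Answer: -772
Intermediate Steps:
J(I) = 2*I*(10 + I) (J(I) = (2*I)*(10 + I) = 2*I*(10 + I))
l = -4 (l = -4*(-6 + 7) = -4*1 = -4)
(81 + J(4))*l = (81 + 2*4*(10 + 4))*(-4) = (81 + 2*4*14)*(-4) = (81 + 112)*(-4) = 193*(-4) = -772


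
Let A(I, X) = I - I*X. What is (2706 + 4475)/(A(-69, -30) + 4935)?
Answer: 7181/2796 ≈ 2.5683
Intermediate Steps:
A(I, X) = I - I*X
(2706 + 4475)/(A(-69, -30) + 4935) = (2706 + 4475)/(-69*(1 - 1*(-30)) + 4935) = 7181/(-69*(1 + 30) + 4935) = 7181/(-69*31 + 4935) = 7181/(-2139 + 4935) = 7181/2796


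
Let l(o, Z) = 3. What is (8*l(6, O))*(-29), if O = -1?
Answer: -696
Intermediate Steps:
(8*l(6, O))*(-29) = (8*3)*(-29) = 24*(-29) = -696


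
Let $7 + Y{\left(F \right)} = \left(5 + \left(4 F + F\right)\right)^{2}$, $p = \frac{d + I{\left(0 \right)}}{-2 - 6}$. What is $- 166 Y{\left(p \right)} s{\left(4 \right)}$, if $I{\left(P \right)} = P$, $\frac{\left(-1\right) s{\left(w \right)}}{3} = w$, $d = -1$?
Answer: $\frac{392673}{8} \approx 49084.0$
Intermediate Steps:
$s{\left(w \right)} = - 3 w$
$p = \frac{1}{8}$ ($p = \frac{-1 + 0}{-2 - 6} = - \frac{1}{-8} = \left(-1\right) \left(- \frac{1}{8}\right) = \frac{1}{8} \approx 0.125$)
$Y{\left(F \right)} = -7 + \left(5 + 5 F\right)^{2}$ ($Y{\left(F \right)} = -7 + \left(5 + \left(4 F + F\right)\right)^{2} = -7 + \left(5 + 5 F\right)^{2}$)
$- 166 Y{\left(p \right)} s{\left(4 \right)} = - 166 \left(-7 + 25 \left(1 + \frac{1}{8}\right)^{2}\right) \left(\left(-3\right) 4\right) = - 166 \left(-7 + 25 \left(\frac{9}{8}\right)^{2}\right) \left(-12\right) = - 166 \left(-7 + 25 \cdot \frac{81}{64}\right) \left(-12\right) = - 166 \left(-7 + \frac{2025}{64}\right) \left(-12\right) = \left(-166\right) \frac{1577}{64} \left(-12\right) = \left(- \frac{130891}{32}\right) \left(-12\right) = \frac{392673}{8}$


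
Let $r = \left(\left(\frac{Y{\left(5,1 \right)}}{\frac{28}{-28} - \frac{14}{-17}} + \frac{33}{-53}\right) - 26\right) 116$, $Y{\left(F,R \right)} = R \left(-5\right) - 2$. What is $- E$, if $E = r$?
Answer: $- \frac{240584}{159} \approx -1513.1$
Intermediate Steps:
$Y{\left(F,R \right)} = -2 - 5 R$ ($Y{\left(F,R \right)} = - 5 R - 2 = -2 - 5 R$)
$r = \frac{240584}{159}$ ($r = \left(\left(\frac{-2 - 5}{\frac{28}{-28} - \frac{14}{-17}} + \frac{33}{-53}\right) - 26\right) 116 = \left(\left(\frac{-2 - 5}{28 \left(- \frac{1}{28}\right) - - \frac{14}{17}} + 33 \left(- \frac{1}{53}\right)\right) - 26\right) 116 = \left(\left(- \frac{7}{-1 + \frac{14}{17}} - \frac{33}{53}\right) - 26\right) 116 = \left(\left(- \frac{7}{- \frac{3}{17}} - \frac{33}{53}\right) - 26\right) 116 = \left(\left(\left(-7\right) \left(- \frac{17}{3}\right) - \frac{33}{53}\right) - 26\right) 116 = \left(\left(\frac{119}{3} - \frac{33}{53}\right) - 26\right) 116 = \left(\frac{6208}{159} - 26\right) 116 = \frac{2074}{159} \cdot 116 = \frac{240584}{159} \approx 1513.1$)
$E = \frac{240584}{159} \approx 1513.1$
$- E = \left(-1\right) \frac{240584}{159} = - \frac{240584}{159}$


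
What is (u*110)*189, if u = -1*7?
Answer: -145530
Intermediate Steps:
u = -7
(u*110)*189 = -7*110*189 = -770*189 = -145530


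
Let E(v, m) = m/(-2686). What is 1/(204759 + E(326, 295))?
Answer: 2686/549982379 ≈ 4.8838e-6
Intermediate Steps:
E(v, m) = -m/2686 (E(v, m) = m*(-1/2686) = -m/2686)
1/(204759 + E(326, 295)) = 1/(204759 - 1/2686*295) = 1/(204759 - 295/2686) = 1/(549982379/2686) = 2686/549982379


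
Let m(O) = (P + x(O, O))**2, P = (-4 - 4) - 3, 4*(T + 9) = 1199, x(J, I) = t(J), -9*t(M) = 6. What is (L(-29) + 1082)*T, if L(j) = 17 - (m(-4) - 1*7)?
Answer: 10151827/36 ≈ 2.8200e+5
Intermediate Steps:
t(M) = -2/3 (t(M) = -1/9*6 = -2/3)
x(J, I) = -2/3
T = 1163/4 (T = -9 + (1/4)*1199 = -9 + 1199/4 = 1163/4 ≈ 290.75)
P = -11 (P = -8 - 3 = -11)
m(O) = 1225/9 (m(O) = (-11 - 2/3)**2 = (-35/3)**2 = 1225/9)
L(j) = -1009/9 (L(j) = 17 - (1225/9 - 1*7) = 17 - (1225/9 - 7) = 17 - 1*1162/9 = 17 - 1162/9 = -1009/9)
(L(-29) + 1082)*T = (-1009/9 + 1082)*(1163/4) = (8729/9)*(1163/4) = 10151827/36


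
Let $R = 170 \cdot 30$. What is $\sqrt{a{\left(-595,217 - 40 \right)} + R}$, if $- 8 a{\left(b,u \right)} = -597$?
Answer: $\frac{\sqrt{82794}}{4} \approx 71.935$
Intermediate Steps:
$a{\left(b,u \right)} = \frac{597}{8}$ ($a{\left(b,u \right)} = \left(- \frac{1}{8}\right) \left(-597\right) = \frac{597}{8}$)
$R = 5100$
$\sqrt{a{\left(-595,217 - 40 \right)} + R} = \sqrt{\frac{597}{8} + 5100} = \sqrt{\frac{41397}{8}} = \frac{\sqrt{82794}}{4}$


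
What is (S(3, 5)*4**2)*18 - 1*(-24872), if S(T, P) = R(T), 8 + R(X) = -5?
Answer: 21128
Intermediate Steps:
R(X) = -13 (R(X) = -8 - 5 = -13)
S(T, P) = -13
(S(3, 5)*4**2)*18 - 1*(-24872) = -13*4**2*18 - 1*(-24872) = -13*16*18 + 24872 = -208*18 + 24872 = -3744 + 24872 = 21128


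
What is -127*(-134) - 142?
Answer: 16876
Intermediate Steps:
-127*(-134) - 142 = 17018 - 142 = 16876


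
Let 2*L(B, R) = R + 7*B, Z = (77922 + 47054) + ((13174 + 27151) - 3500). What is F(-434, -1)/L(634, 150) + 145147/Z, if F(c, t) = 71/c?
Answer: 3905304993/4353741308 ≈ 0.89700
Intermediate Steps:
Z = 161801 (Z = 124976 + (40325 - 3500) = 124976 + 36825 = 161801)
L(B, R) = R/2 + 7*B/2 (L(B, R) = (R + 7*B)/2 = R/2 + 7*B/2)
F(-434, -1)/L(634, 150) + 145147/Z = (71/(-434))/((½)*150 + (7/2)*634) + 145147/161801 = (71*(-1/434))/(75 + 2219) + 145147*(1/161801) = -71/434/2294 + 145147/161801 = -71/434*1/2294 + 145147/161801 = -71/995596 + 145147/161801 = 3905304993/4353741308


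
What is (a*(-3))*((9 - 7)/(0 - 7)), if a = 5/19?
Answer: 30/133 ≈ 0.22556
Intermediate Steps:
a = 5/19 (a = 5*(1/19) = 5/19 ≈ 0.26316)
(a*(-3))*((9 - 7)/(0 - 7)) = ((5/19)*(-3))*((9 - 7)/(0 - 7)) = -30/(19*(-7)) = -30*(-1)/(19*7) = -15/19*(-2/7) = 30/133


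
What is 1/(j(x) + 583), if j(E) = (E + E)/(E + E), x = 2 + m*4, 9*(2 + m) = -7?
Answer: 1/584 ≈ 0.0017123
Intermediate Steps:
m = -25/9 (m = -2 + (⅑)*(-7) = -2 - 7/9 = -25/9 ≈ -2.7778)
x = -82/9 (x = 2 - 25/9*4 = 2 - 100/9 = -82/9 ≈ -9.1111)
j(E) = 1 (j(E) = (2*E)/((2*E)) = (2*E)*(1/(2*E)) = 1)
1/(j(x) + 583) = 1/(1 + 583) = 1/584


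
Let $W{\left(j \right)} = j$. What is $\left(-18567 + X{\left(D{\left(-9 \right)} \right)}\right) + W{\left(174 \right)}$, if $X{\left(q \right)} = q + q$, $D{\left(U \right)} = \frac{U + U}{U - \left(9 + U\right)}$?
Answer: $-18389$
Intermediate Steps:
$D{\left(U \right)} = - \frac{2 U}{9}$ ($D{\left(U \right)} = \frac{2 U}{-9} = 2 U \left(- \frac{1}{9}\right) = - \frac{2 U}{9}$)
$X{\left(q \right)} = 2 q$
$\left(-18567 + X{\left(D{\left(-9 \right)} \right)}\right) + W{\left(174 \right)} = \left(-18567 + 2 \left(\left(- \frac{2}{9}\right) \left(-9\right)\right)\right) + 174 = \left(-18567 + 2 \cdot 2\right) + 174 = \left(-18567 + 4\right) + 174 = -18563 + 174 = -18389$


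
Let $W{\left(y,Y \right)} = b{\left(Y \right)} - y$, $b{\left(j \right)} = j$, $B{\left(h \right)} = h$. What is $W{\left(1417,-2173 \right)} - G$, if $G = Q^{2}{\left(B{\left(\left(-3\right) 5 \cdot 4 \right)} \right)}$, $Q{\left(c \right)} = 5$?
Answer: $-3615$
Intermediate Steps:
$W{\left(y,Y \right)} = Y - y$
$G = 25$ ($G = 5^{2} = 25$)
$W{\left(1417,-2173 \right)} - G = \left(-2173 - 1417\right) - 25 = -3590 - 25 = -3615$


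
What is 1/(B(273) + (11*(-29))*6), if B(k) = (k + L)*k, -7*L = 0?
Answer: 1/72615 ≈ 1.3771e-5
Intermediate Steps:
L = 0 (L = -⅐*0 = 0)
B(k) = k² (B(k) = (k + 0)*k = k*k = k²)
1/(B(273) + (11*(-29))*6) = 1/(273² + (11*(-29))*6) = 1/(74529 - 319*6) = 1/(74529 - 1914) = 1/72615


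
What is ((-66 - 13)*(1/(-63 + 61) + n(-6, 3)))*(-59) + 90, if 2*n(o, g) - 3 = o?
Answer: -9232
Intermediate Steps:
n(o, g) = 3/2 + o/2
((-66 - 13)*(1/(-63 + 61) + n(-6, 3)))*(-59) + 90 = ((-66 - 13)*(1/(-63 + 61) + (3/2 + (½)*(-6))))*(-59) + 90 = -79*(1/(-2) + (3/2 - 3))*(-59) + 90 = -79*(-½ - 3/2)*(-59) + 90 = -79*(-2)*(-59) + 90 = 158*(-59) + 90 = -9322 + 90 = -9232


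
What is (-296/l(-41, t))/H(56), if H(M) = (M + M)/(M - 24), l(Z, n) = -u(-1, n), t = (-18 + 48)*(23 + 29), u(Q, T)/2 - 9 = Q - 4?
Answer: 74/7 ≈ 10.571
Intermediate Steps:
u(Q, T) = 10 + 2*Q (u(Q, T) = 18 + 2*(Q - 4) = 18 + 2*(-4 + Q) = 18 + (-8 + 2*Q) = 10 + 2*Q)
t = 1560 (t = 30*52 = 1560)
l(Z, n) = -8 (l(Z, n) = -(10 + 2*(-1)) = -(10 - 2) = -1*8 = -8)
H(M) = 2*M/(-24 + M) (H(M) = (2*M)/(-24 + M) = 2*M/(-24 + M))
(-296/l(-41, t))/H(56) = (-296/(-8))/((2*56/(-24 + 56))) = (-296*(-⅛))/((2*56/32)) = 37/((2*56*(1/32))) = 37/(7/2) = 37*(2/7) = 74/7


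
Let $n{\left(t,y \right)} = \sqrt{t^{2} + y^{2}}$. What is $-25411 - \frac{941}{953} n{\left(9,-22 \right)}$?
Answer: $-25411 - \frac{941 \sqrt{565}}{953} \approx -25434.0$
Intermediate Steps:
$-25411 - \frac{941}{953} n{\left(9,-22 \right)} = -25411 - \frac{941}{953} \sqrt{9^{2} + \left(-22\right)^{2}} = -25411 - 941 \cdot \frac{1}{953} \sqrt{81 + 484} = -25411 - \frac{941 \sqrt{565}}{953}$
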